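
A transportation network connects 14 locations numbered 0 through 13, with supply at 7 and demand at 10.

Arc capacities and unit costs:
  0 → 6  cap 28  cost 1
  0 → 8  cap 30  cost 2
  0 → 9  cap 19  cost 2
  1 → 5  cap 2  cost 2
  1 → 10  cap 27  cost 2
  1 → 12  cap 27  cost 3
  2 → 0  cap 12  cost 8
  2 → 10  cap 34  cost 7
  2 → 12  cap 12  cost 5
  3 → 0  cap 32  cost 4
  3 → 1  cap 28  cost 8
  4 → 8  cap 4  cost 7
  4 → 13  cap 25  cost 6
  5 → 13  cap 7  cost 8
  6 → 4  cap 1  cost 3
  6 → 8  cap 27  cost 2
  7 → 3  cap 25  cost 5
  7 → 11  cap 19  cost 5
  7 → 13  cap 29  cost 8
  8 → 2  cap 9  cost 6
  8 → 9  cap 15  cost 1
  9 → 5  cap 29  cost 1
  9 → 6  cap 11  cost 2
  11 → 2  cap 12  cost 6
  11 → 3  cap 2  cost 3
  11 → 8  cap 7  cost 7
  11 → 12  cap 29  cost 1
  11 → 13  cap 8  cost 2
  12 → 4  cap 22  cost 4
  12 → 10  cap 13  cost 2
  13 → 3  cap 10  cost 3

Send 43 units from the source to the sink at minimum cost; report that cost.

Minimum cost for 43 units: 569

shortest-cost path #1: 7→11→12→10 push 13 @ unit cost 8 (adds 104)
shortest-cost path #2: 7→3→1→10 push 25 @ unit cost 15 (adds 375)
shortest-cost path #3: 7→11→2→10 push 5 @ unit cost 18 (adds 90)
total cost = 569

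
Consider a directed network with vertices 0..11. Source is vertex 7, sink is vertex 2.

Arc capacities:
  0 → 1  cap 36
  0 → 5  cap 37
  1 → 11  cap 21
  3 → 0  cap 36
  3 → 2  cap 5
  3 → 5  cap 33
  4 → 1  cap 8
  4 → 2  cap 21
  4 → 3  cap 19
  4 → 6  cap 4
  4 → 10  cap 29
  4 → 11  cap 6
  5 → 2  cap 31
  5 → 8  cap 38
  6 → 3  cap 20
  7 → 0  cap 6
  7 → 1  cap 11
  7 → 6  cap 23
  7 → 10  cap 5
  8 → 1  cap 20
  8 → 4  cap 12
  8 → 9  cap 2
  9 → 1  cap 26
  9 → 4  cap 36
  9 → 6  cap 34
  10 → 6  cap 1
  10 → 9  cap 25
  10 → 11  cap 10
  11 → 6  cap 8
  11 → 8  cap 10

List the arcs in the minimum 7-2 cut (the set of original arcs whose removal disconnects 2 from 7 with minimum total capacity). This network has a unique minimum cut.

augment #1: 7→0→5→2 push 6
augment #2: 7→6→3→2 push 5
augment #3: 7→6→3→5→2 push 15
augment #4: 7→10→9→4→2 push 5
augment #5: 7→1→11→8→4→2 push 10
max flow = 41; residual-reachable set from 7 gives S-side
cut edges (S→T): {(6,3), (7,0), (7,10), (11,8)} total cap 41

Min-cut arcs: {(6,3), (7,0), (7,10), (11,8)} (total capacity 41)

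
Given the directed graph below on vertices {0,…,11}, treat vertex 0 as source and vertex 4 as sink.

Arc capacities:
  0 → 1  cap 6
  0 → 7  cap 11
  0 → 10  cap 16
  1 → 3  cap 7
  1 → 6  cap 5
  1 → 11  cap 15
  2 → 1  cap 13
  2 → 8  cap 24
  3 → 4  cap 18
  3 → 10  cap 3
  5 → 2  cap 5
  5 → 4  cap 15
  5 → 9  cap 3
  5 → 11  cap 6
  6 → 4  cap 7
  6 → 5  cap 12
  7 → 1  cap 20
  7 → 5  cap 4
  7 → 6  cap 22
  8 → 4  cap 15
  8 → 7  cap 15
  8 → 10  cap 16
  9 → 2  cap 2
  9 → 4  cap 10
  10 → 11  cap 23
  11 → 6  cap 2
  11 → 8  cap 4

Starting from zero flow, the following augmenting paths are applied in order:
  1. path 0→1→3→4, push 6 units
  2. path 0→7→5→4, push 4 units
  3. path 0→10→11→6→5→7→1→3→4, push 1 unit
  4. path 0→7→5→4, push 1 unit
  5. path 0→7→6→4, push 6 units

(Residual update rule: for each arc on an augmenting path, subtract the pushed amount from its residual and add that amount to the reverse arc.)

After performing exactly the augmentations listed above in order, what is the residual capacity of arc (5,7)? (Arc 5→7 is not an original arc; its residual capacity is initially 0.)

Residual capacity of (5,7): 4

after path 1 (0→1→3→4, push 6): res(5,7)=0
after path 2 (0→7→5→4, push 4): res(5,7)=4
after path 3 (0→10→11→6→5→7→1→3→4, push 1): res(5,7)=3
after path 4 (0→7→5→4, push 1): res(5,7)=4
after path 5 (0→7→6→4, push 6): res(5,7)=4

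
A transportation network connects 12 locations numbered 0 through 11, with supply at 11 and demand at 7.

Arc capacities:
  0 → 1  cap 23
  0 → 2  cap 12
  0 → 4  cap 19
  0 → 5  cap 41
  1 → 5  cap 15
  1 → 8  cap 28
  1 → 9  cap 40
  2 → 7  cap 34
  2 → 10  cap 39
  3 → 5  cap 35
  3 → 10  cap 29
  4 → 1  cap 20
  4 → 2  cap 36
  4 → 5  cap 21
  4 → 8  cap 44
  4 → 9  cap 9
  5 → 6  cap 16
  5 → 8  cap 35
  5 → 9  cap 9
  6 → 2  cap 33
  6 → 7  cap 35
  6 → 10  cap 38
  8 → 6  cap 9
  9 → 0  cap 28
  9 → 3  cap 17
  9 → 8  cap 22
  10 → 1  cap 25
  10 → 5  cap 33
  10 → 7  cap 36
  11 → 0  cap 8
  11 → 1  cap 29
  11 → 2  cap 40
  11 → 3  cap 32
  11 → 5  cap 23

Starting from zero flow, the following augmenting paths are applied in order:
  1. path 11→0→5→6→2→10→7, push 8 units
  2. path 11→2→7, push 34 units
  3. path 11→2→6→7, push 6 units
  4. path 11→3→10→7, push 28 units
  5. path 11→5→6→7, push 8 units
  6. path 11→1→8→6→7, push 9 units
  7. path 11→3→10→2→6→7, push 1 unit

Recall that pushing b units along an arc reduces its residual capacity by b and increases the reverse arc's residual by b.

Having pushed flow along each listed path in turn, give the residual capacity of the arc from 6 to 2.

Residual capacity of (6,2): 32

after path 1 (11→0→5→6→2→10→7, push 8): res(6,2)=25
after path 2 (11→2→7, push 34): res(6,2)=25
after path 3 (11→2→6→7, push 6): res(6,2)=31
after path 4 (11→3→10→7, push 28): res(6,2)=31
after path 5 (11→5→6→7, push 8): res(6,2)=31
after path 6 (11→1→8→6→7, push 9): res(6,2)=31
after path 7 (11→3→10→2→6→7, push 1): res(6,2)=32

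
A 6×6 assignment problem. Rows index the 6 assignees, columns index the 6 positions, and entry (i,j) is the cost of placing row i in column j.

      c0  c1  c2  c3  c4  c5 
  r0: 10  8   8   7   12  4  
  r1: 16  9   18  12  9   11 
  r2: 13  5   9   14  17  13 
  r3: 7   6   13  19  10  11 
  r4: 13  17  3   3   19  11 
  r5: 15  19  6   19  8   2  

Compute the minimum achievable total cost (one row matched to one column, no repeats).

optimal assignment: row0→col3 (cost 7), row1→col4 (cost 9), row2→col1 (cost 5), row3→col0 (cost 7), row4→col2 (cost 3), row5→col5 (cost 2)
total = 7 + 9 + 5 + 7 + 3 + 2 = 33

Minimum assignment cost: 33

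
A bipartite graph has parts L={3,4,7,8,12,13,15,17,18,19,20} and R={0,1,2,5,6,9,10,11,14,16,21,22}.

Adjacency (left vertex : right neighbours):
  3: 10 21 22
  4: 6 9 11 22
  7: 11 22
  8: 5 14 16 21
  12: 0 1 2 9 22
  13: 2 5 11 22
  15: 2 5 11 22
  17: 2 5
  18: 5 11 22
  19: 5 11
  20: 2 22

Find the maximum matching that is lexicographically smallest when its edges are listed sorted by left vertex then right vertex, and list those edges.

|M| = 8 (so the lex-smallest maximum matching has 8 edges)
process left vertices in ascending order; for each, take the smallest-labelled available neighbour that still permits 8 edges overall, or leave it unmatched if none does
lex-smallest matching: {3-10, 4-6, 7-11, 8-14, 12-0, 13-2, 15-5, 18-22}

Lex-smallest maximum matching: {(3,10), (4,6), (7,11), (8,14), (12,0), (13,2), (15,5), (18,22)}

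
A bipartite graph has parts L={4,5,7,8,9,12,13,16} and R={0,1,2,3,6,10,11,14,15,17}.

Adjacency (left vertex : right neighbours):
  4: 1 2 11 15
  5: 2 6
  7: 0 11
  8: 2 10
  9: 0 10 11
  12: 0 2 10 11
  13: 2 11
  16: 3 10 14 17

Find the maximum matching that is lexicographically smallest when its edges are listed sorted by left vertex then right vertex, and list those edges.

|M| = 7 (so the lex-smallest maximum matching has 7 edges)
process left vertices in ascending order; for each, take the smallest-labelled available neighbour that still permits 7 edges overall, or leave it unmatched if none does
lex-smallest matching: {4-1, 5-6, 7-0, 8-2, 9-10, 12-11, 16-3}

Lex-smallest maximum matching: {(4,1), (5,6), (7,0), (8,2), (9,10), (12,11), (16,3)}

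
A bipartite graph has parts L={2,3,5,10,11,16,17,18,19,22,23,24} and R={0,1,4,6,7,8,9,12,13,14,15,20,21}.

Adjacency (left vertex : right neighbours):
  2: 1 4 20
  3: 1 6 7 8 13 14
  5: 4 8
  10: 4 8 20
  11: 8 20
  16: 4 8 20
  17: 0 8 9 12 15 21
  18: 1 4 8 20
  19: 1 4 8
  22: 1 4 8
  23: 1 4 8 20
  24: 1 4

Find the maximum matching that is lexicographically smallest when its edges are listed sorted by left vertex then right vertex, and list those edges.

|M| = 6 (so the lex-smallest maximum matching has 6 edges)
process left vertices in ascending order; for each, take the smallest-labelled available neighbour that still permits 6 edges overall, or leave it unmatched if none does
lex-smallest matching: {2-1, 3-6, 5-4, 10-8, 11-20, 17-0}

Lex-smallest maximum matching: {(2,1), (3,6), (5,4), (10,8), (11,20), (17,0)}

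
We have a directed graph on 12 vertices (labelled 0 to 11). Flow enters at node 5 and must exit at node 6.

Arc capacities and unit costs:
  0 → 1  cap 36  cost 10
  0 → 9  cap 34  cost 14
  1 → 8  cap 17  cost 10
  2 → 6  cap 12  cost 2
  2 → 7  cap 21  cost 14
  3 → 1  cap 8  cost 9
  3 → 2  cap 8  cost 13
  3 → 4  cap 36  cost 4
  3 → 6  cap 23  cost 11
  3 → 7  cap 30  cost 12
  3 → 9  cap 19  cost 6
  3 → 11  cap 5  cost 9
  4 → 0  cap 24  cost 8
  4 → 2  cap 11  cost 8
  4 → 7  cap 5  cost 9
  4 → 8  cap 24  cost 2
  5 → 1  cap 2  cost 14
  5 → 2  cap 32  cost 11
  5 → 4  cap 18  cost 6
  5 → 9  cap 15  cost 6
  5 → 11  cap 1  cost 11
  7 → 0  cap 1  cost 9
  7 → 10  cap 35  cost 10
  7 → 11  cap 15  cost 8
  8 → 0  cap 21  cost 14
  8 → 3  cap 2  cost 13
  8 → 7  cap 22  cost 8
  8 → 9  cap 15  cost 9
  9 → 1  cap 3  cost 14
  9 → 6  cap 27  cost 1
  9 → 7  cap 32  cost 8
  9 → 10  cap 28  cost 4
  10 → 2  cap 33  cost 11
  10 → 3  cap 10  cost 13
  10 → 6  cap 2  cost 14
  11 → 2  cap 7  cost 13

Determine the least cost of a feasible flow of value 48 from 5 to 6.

shortest-cost path #1: 5→9→6 push 15 @ unit cost 7 (adds 105)
shortest-cost path #2: 5→2→6 push 12 @ unit cost 13 (adds 156)
shortest-cost path #3: 5→4→8→9→6 push 12 @ unit cost 18 (adds 216)
shortest-cost path #4: 5→4→8→3→6 push 2 @ unit cost 32 (adds 64)
shortest-cost path #5: 5→4→8→9→10→6 push 2 @ unit cost 35 (adds 70)
shortest-cost path #6: 5→4→8→9→10→3→6 push 1 @ unit cost 45 (adds 45)
shortest-cost path #7: 5→4→7→10→3→6 push 1 @ unit cost 49 (adds 49)
shortest-cost path #8: 5→2→7→10→3→6 push 3 @ unit cost 59 (adds 177)
total cost = 882

Minimum cost for 48 units: 882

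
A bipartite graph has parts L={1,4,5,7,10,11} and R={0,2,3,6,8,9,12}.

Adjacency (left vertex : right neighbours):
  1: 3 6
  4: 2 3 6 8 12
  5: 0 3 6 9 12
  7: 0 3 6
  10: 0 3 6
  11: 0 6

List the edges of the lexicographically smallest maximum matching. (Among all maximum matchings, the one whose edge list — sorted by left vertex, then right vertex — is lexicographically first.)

|M| = 5 (so the lex-smallest maximum matching has 5 edges)
process left vertices in ascending order; for each, take the smallest-labelled available neighbour that still permits 5 edges overall, or leave it unmatched if none does
lex-smallest matching: {1-3, 4-2, 5-9, 7-0, 10-6}

Lex-smallest maximum matching: {(1,3), (4,2), (5,9), (7,0), (10,6)}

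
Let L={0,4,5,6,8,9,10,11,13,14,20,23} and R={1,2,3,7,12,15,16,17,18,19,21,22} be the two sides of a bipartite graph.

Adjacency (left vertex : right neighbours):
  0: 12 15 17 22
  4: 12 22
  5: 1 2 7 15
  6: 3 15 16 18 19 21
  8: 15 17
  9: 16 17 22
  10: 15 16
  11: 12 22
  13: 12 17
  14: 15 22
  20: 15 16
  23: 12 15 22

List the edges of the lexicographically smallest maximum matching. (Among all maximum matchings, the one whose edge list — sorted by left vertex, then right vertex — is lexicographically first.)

Lex-smallest maximum matching: {(0,12), (4,22), (5,1), (6,3), (8,15), (9,16), (13,17)}

|M| = 7 (so the lex-smallest maximum matching has 7 edges)
process left vertices in ascending order; for each, take the smallest-labelled available neighbour that still permits 7 edges overall, or leave it unmatched if none does
lex-smallest matching: {0-12, 4-22, 5-1, 6-3, 8-15, 9-16, 13-17}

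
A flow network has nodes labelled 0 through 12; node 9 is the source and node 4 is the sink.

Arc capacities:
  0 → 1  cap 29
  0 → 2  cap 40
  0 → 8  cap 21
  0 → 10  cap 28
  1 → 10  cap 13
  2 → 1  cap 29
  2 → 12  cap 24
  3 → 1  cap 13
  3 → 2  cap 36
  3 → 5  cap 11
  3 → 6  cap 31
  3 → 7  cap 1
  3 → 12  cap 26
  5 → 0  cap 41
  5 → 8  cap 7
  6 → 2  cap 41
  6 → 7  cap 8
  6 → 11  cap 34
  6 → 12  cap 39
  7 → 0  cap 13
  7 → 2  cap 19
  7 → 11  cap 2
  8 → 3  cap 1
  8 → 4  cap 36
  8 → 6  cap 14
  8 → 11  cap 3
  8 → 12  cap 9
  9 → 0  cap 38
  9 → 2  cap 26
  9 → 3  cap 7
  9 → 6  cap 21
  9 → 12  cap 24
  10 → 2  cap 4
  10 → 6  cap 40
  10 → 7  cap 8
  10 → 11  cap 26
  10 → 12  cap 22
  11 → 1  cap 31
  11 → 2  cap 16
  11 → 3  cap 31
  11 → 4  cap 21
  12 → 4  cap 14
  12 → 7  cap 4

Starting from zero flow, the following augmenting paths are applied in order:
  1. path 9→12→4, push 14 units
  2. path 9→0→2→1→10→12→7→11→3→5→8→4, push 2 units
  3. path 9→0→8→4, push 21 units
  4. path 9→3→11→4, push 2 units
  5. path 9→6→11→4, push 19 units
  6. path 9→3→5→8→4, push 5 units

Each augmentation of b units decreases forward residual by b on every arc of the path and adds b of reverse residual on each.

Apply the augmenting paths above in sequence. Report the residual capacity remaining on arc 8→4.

Residual capacity of (8,4): 8

after path 1 (9→12→4, push 14): res(8,4)=36
after path 2 (9→0→2→1→10→12→7→11→3→5→8→4, push 2): res(8,4)=34
after path 3 (9→0→8→4, push 21): res(8,4)=13
after path 4 (9→3→11→4, push 2): res(8,4)=13
after path 5 (9→6→11→4, push 19): res(8,4)=13
after path 6 (9→3→5→8→4, push 5): res(8,4)=8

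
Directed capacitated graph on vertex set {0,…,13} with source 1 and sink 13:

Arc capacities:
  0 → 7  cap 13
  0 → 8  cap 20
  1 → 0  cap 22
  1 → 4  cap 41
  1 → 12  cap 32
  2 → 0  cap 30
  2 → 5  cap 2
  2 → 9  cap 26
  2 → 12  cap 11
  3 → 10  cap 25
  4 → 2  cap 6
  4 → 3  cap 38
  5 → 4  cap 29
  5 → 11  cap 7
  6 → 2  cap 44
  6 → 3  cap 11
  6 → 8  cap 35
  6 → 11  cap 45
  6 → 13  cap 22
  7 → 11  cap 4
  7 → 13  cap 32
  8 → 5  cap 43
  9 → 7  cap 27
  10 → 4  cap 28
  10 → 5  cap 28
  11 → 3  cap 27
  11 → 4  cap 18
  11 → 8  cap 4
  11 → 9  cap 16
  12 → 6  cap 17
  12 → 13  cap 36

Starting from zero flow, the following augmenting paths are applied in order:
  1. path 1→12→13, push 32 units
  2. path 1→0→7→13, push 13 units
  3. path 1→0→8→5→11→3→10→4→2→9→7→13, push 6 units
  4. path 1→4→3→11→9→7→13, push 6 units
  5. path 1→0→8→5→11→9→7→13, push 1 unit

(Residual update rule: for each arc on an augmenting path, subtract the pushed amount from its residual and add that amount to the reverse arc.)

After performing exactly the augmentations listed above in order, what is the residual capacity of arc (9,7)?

Residual capacity of (9,7): 14

after path 1 (1→12→13, push 32): res(9,7)=27
after path 2 (1→0→7→13, push 13): res(9,7)=27
after path 3 (1→0→8→5→11→3→10→4→2→9→7→13, push 6): res(9,7)=21
after path 4 (1→4→3→11→9→7→13, push 6): res(9,7)=15
after path 5 (1→0→8→5→11→9→7→13, push 1): res(9,7)=14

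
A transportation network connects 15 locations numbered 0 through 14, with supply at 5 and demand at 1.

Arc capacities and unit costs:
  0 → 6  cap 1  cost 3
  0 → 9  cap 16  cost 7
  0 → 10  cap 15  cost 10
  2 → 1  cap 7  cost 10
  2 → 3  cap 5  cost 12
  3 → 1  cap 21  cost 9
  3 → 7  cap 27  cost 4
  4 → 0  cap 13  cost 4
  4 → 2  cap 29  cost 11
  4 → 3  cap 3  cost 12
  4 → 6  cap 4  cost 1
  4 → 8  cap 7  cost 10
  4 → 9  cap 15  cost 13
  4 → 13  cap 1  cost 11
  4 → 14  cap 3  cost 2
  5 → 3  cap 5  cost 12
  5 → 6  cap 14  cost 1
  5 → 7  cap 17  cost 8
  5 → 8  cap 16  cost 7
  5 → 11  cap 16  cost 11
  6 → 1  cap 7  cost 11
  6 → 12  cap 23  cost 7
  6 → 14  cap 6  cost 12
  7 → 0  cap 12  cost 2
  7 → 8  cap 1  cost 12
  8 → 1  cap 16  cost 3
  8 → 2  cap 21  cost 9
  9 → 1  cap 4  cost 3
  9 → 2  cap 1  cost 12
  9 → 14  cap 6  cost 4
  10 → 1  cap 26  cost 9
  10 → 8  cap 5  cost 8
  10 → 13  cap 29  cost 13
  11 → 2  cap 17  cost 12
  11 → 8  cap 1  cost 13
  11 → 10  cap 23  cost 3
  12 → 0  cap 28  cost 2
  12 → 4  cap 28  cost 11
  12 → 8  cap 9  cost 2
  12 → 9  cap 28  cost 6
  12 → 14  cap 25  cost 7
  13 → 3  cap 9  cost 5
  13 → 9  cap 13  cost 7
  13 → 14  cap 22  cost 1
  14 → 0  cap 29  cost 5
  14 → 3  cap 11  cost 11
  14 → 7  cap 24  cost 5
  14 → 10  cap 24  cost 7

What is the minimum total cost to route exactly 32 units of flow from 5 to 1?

shortest-cost path #1: 5→8→1 push 16 @ unit cost 10 (adds 160)
shortest-cost path #2: 5→6→1 push 7 @ unit cost 12 (adds 84)
shortest-cost path #3: 5→6→12→9→1 push 4 @ unit cost 17 (adds 68)
shortest-cost path #4: 5→3→1 push 5 @ unit cost 21 (adds 105)
total cost = 417

Minimum cost for 32 units: 417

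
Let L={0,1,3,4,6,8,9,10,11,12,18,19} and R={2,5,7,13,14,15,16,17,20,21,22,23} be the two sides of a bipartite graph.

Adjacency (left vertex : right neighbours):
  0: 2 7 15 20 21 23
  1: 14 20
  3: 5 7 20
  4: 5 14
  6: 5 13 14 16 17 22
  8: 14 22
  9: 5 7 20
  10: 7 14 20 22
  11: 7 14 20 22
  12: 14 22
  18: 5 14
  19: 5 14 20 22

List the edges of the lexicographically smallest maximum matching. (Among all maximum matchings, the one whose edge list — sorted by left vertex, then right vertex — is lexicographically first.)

|M| = 7 (so the lex-smallest maximum matching has 7 edges)
process left vertices in ascending order; for each, take the smallest-labelled available neighbour that still permits 7 edges overall, or leave it unmatched if none does
lex-smallest matching: {0-2, 1-14, 3-5, 6-13, 8-22, 9-7, 10-20}

Lex-smallest maximum matching: {(0,2), (1,14), (3,5), (6,13), (8,22), (9,7), (10,20)}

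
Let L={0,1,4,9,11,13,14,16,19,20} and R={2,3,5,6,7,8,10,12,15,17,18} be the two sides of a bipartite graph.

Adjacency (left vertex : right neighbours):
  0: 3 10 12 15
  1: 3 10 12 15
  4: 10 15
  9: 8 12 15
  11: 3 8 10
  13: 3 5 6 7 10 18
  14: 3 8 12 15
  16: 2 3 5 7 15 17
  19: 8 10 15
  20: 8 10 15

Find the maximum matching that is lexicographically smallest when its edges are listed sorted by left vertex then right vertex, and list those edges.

|M| = 7 (so the lex-smallest maximum matching has 7 edges)
process left vertices in ascending order; for each, take the smallest-labelled available neighbour that still permits 7 edges overall, or leave it unmatched if none does
lex-smallest matching: {0-3, 1-10, 4-15, 9-8, 13-5, 14-12, 16-2}

Lex-smallest maximum matching: {(0,3), (1,10), (4,15), (9,8), (13,5), (14,12), (16,2)}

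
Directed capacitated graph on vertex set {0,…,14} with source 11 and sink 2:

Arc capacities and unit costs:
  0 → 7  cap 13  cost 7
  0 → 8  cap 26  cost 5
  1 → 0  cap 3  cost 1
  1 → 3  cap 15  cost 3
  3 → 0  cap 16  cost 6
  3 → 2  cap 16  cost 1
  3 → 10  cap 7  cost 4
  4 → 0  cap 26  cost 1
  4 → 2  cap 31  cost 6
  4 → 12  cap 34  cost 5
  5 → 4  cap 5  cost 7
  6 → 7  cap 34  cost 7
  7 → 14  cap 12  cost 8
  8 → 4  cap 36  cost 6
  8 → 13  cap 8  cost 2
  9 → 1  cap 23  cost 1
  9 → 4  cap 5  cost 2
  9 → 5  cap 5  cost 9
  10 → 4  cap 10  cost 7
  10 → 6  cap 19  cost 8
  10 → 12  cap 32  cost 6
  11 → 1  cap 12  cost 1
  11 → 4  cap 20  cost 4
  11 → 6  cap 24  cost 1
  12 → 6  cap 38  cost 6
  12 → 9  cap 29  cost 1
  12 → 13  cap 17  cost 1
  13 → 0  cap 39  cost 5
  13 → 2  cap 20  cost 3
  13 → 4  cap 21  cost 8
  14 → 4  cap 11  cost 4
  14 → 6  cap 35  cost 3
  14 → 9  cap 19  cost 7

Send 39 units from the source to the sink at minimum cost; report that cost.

shortest-cost path #1: 11→1→3→2 push 12 @ unit cost 5 (adds 60)
shortest-cost path #2: 11→4→2 push 20 @ unit cost 10 (adds 200)
shortest-cost path #3: 11→6→7→14→4→2 push 7 @ unit cost 26 (adds 182)
total cost = 442

Minimum cost for 39 units: 442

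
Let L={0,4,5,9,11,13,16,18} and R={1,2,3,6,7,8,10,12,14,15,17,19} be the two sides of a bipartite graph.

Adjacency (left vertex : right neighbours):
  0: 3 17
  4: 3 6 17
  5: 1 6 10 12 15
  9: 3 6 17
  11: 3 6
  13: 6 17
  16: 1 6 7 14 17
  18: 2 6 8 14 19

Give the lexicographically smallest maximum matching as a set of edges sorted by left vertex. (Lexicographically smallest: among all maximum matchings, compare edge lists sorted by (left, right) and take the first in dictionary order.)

|M| = 6 (so the lex-smallest maximum matching has 6 edges)
process left vertices in ascending order; for each, take the smallest-labelled available neighbour that still permits 6 edges overall, or leave it unmatched if none does
lex-smallest matching: {0-3, 4-6, 5-1, 9-17, 16-7, 18-2}

Lex-smallest maximum matching: {(0,3), (4,6), (5,1), (9,17), (16,7), (18,2)}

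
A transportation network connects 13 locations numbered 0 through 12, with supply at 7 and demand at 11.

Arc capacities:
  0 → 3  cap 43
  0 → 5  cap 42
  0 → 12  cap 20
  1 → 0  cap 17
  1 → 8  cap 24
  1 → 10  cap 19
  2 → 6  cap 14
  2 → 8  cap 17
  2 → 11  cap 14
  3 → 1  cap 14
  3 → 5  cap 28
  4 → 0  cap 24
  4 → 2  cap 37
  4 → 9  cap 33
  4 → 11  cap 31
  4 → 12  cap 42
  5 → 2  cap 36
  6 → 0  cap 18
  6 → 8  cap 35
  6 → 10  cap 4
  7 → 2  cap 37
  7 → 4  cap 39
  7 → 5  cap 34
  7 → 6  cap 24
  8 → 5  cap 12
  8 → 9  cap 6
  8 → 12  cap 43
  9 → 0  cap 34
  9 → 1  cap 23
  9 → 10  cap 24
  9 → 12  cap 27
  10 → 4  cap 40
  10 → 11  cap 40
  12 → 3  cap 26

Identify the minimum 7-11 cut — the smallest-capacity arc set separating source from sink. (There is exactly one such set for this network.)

augment #1: 7→2→11 push 14
augment #2: 7→4→11 push 31
augment #3: 7→6→10→11 push 4
augment #4: 7→4→9→10→11 push 8
augment #5: 7→2→8→9→10→11 push 6
augment #6: 7→6→0→3→1→10→11 push 14
max flow = 77; residual-reachable set from 7 gives S-side
cut edges (S→T): {(2,11), (3,1), (6,10), (7,4), (8,9)} total cap 77

Min-cut arcs: {(2,11), (3,1), (6,10), (7,4), (8,9)} (total capacity 77)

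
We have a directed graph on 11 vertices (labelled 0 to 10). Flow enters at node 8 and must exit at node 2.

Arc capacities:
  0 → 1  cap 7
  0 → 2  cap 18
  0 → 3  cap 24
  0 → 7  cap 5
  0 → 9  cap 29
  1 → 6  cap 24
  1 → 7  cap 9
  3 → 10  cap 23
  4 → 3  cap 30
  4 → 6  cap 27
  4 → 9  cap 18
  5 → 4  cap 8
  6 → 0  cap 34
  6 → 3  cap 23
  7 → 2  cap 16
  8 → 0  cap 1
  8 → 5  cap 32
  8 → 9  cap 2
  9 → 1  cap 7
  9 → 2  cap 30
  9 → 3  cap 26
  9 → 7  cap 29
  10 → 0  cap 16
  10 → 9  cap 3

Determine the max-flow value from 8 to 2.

augment #1: 8→0→2 bottleneck 1, total now 1
augment #2: 8→9→2 bottleneck 2, total now 3
augment #3: 8→5→4→9→2 bottleneck 8, total now 11

Maximum flow value: 11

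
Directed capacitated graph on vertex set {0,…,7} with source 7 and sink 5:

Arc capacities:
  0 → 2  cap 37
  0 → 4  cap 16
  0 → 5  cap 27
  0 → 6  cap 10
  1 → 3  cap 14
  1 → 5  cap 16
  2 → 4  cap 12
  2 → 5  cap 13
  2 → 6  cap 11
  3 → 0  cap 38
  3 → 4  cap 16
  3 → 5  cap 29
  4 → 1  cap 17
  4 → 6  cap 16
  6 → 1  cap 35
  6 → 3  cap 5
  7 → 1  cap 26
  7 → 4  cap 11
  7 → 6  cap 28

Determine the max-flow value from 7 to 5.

augment #1: 7→1→5 bottleneck 16, total now 16
augment #2: 7→1→3→5 bottleneck 10, total now 26
augment #3: 7→6→3→5 bottleneck 5, total now 31
augment #4: 7→4→1→3→5 bottleneck 4, total now 35

Maximum flow value: 35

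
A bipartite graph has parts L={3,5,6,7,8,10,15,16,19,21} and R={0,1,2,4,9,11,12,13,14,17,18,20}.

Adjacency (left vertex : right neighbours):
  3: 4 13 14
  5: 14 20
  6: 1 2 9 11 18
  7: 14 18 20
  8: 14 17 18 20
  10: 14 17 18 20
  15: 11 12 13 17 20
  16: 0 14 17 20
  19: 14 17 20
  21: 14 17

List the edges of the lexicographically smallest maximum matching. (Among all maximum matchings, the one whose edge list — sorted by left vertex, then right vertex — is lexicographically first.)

|M| = 8 (so the lex-smallest maximum matching has 8 edges)
process left vertices in ascending order; for each, take the smallest-labelled available neighbour that still permits 8 edges overall, or leave it unmatched if none does
lex-smallest matching: {3-4, 5-14, 6-1, 7-18, 8-17, 10-20, 15-11, 16-0}

Lex-smallest maximum matching: {(3,4), (5,14), (6,1), (7,18), (8,17), (10,20), (15,11), (16,0)}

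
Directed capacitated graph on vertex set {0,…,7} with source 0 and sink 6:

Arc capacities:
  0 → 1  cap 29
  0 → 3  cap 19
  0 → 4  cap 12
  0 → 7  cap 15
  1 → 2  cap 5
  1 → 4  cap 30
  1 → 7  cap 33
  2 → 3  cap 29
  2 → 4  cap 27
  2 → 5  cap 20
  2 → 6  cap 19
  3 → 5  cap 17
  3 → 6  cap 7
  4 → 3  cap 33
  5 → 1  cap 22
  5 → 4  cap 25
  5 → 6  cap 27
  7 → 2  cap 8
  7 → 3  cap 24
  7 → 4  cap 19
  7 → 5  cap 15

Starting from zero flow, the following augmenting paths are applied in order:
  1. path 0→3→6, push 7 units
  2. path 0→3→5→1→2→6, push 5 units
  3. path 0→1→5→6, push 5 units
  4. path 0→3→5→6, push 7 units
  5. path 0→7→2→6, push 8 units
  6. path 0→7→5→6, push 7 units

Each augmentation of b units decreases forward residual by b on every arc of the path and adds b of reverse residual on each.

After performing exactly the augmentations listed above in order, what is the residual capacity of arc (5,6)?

Residual capacity of (5,6): 8

after path 1 (0→3→6, push 7): res(5,6)=27
after path 2 (0→3→5→1→2→6, push 5): res(5,6)=27
after path 3 (0→1→5→6, push 5): res(5,6)=22
after path 4 (0→3→5→6, push 7): res(5,6)=15
after path 5 (0→7→2→6, push 8): res(5,6)=15
after path 6 (0→7→5→6, push 7): res(5,6)=8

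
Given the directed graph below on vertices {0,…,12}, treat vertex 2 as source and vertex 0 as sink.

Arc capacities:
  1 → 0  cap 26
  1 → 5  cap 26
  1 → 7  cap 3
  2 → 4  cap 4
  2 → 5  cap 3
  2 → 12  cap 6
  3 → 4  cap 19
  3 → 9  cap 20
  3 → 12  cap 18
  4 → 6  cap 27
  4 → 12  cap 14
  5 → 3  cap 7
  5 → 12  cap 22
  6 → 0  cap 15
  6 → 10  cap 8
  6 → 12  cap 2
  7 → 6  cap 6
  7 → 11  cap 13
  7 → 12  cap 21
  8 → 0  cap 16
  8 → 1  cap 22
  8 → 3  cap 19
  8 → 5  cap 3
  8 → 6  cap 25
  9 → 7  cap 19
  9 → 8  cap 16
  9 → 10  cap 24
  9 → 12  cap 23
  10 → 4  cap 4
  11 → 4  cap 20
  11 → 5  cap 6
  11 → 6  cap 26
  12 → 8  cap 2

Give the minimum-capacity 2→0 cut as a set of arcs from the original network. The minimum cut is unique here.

augment #1: 2→4→6→0 push 4
augment #2: 2→12→8→0 push 2
augment #3: 2→5→3→4→6→0 push 3
max flow = 9; residual-reachable set from 2 gives S-side
cut edges (S→T): {(2,4), (2,5), (12,8)} total cap 9

Min-cut arcs: {(2,4), (2,5), (12,8)} (total capacity 9)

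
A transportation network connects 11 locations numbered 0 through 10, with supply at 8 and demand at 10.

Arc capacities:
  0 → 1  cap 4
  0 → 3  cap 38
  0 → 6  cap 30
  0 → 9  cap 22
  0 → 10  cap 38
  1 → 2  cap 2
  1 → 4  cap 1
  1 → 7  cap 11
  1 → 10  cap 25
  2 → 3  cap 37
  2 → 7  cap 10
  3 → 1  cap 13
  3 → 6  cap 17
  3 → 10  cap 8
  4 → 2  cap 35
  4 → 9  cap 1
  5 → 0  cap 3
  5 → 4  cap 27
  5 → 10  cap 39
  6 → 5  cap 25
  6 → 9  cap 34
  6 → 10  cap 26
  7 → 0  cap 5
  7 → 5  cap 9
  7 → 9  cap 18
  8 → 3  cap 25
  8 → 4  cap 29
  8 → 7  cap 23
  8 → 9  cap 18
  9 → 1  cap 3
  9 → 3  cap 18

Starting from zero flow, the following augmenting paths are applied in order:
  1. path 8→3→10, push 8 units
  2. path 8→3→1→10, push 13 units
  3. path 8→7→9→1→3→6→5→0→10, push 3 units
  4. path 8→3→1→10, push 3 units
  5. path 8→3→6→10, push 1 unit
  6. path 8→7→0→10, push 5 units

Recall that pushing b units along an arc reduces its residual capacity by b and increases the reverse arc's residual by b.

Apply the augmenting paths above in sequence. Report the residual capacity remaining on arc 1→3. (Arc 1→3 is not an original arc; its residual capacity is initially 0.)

after path 1 (8→3→10, push 8): res(1,3)=0
after path 2 (8→3→1→10, push 13): res(1,3)=13
after path 3 (8→7→9→1→3→6→5→0→10, push 3): res(1,3)=10
after path 4 (8→3→1→10, push 3): res(1,3)=13
after path 5 (8→3→6→10, push 1): res(1,3)=13
after path 6 (8→7→0→10, push 5): res(1,3)=13

Residual capacity of (1,3): 13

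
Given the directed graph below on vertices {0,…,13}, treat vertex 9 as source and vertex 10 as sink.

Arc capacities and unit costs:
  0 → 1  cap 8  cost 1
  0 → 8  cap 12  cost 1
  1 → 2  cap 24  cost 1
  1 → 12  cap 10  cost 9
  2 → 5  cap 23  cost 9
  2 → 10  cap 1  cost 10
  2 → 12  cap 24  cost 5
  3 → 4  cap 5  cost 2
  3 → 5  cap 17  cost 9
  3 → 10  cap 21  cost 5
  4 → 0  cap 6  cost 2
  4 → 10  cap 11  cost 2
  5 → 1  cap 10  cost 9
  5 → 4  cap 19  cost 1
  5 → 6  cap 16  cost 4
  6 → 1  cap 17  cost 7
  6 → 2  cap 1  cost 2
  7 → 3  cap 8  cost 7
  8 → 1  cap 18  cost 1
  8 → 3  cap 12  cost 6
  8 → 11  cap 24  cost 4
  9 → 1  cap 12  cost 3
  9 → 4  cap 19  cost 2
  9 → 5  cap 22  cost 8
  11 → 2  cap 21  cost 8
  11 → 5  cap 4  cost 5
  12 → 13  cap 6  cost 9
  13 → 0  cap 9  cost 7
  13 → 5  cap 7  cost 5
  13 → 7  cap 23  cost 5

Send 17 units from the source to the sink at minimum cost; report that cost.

Minimum cost for 17 units: 138

shortest-cost path #1: 9→4→10 push 11 @ unit cost 4 (adds 44)
shortest-cost path #2: 9→1→2→10 push 1 @ unit cost 14 (adds 14)
shortest-cost path #3: 9→4→0→8→3→10 push 5 @ unit cost 16 (adds 80)
total cost = 138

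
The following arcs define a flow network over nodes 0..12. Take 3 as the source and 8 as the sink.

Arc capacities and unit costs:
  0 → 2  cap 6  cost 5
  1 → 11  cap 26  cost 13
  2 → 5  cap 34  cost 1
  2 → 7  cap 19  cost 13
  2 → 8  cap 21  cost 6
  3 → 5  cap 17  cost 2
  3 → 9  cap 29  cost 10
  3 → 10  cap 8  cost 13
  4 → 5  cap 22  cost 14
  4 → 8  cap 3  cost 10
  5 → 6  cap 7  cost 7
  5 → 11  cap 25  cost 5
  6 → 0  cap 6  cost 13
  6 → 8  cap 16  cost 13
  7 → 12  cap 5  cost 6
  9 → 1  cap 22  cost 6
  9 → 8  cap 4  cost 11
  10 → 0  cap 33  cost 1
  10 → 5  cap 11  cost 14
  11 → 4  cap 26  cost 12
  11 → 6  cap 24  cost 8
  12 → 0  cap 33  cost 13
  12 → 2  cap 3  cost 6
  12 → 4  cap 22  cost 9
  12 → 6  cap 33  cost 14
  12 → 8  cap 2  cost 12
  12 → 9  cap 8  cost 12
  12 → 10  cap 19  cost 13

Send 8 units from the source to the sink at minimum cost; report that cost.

Minimum cost for 8 units: 172

shortest-cost path #1: 3→9→8 push 4 @ unit cost 21 (adds 84)
shortest-cost path #2: 3→5→6→8 push 4 @ unit cost 22 (adds 88)
total cost = 172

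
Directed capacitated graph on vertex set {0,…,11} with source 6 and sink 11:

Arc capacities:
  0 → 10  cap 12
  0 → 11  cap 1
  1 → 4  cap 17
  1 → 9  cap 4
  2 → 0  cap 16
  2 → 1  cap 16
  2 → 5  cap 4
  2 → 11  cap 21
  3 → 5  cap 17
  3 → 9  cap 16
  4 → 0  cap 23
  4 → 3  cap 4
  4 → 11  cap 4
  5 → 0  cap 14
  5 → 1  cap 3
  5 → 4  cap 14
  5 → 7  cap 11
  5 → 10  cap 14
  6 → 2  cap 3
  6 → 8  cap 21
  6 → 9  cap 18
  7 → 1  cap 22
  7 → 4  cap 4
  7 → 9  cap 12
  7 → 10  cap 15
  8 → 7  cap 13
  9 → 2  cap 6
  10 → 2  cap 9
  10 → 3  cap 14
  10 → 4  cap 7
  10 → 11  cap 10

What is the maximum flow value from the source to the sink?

augment #1: 6→2→11 bottleneck 3, total now 3
augment #2: 6→9→2→11 bottleneck 6, total now 9
augment #3: 6→8→7→4→11 bottleneck 4, total now 13
augment #4: 6→8→7→10→11 bottleneck 9, total now 22

Maximum flow value: 22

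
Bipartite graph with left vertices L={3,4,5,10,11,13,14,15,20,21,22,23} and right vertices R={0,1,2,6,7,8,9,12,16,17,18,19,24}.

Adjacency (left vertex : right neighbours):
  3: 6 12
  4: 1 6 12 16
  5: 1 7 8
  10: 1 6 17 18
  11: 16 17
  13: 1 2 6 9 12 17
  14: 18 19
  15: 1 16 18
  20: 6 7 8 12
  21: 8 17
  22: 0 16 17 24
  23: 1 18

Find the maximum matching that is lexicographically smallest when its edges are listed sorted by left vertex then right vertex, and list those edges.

Lex-smallest maximum matching: {(3,6), (4,1), (5,7), (10,17), (11,16), (13,2), (14,19), (15,18), (20,12), (21,8), (22,0)}

|M| = 11 (so the lex-smallest maximum matching has 11 edges)
process left vertices in ascending order; for each, take the smallest-labelled available neighbour that still permits 11 edges overall, or leave it unmatched if none does
lex-smallest matching: {3-6, 4-1, 5-7, 10-17, 11-16, 13-2, 14-19, 15-18, 20-12, 21-8, 22-0}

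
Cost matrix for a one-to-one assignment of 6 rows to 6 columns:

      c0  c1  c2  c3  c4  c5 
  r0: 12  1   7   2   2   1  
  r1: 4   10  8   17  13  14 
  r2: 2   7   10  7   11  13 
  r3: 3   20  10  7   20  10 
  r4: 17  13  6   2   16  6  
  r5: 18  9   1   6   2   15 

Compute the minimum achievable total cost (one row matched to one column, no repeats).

Minimum assignment cost: 23

optimal assignment: row0→col5 (cost 1), row1→col2 (cost 8), row2→col1 (cost 7), row3→col0 (cost 3), row4→col3 (cost 2), row5→col4 (cost 2)
total = 1 + 8 + 7 + 3 + 2 + 2 = 23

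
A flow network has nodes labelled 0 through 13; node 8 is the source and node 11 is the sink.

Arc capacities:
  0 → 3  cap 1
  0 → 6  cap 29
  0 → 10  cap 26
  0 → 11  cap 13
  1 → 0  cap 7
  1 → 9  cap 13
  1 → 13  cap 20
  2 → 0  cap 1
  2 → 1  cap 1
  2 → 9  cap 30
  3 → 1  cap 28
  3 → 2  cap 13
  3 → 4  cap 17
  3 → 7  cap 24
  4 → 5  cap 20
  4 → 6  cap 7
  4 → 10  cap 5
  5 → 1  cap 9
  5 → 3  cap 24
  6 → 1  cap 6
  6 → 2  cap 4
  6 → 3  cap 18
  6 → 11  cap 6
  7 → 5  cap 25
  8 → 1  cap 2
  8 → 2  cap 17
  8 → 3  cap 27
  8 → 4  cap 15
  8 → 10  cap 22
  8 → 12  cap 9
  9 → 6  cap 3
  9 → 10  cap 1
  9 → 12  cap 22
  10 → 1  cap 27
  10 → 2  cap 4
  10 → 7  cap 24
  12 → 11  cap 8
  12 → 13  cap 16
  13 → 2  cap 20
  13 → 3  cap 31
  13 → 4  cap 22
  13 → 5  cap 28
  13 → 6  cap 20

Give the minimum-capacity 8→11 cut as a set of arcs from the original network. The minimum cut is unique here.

augment #1: 8→12→11 push 8
augment #2: 8→1→0→11 push 2
augment #3: 8→2→0→11 push 1
augment #4: 8→4→6→11 push 6
augment #5: 8→2→1→0→11 push 1
augment #6: 8→3→1→0→11 push 4
max flow = 22; residual-reachable set from 8 gives S-side
cut edges (S→T): {(1,0), (2,0), (6,11), (12,11)} total cap 22

Min-cut arcs: {(1,0), (2,0), (6,11), (12,11)} (total capacity 22)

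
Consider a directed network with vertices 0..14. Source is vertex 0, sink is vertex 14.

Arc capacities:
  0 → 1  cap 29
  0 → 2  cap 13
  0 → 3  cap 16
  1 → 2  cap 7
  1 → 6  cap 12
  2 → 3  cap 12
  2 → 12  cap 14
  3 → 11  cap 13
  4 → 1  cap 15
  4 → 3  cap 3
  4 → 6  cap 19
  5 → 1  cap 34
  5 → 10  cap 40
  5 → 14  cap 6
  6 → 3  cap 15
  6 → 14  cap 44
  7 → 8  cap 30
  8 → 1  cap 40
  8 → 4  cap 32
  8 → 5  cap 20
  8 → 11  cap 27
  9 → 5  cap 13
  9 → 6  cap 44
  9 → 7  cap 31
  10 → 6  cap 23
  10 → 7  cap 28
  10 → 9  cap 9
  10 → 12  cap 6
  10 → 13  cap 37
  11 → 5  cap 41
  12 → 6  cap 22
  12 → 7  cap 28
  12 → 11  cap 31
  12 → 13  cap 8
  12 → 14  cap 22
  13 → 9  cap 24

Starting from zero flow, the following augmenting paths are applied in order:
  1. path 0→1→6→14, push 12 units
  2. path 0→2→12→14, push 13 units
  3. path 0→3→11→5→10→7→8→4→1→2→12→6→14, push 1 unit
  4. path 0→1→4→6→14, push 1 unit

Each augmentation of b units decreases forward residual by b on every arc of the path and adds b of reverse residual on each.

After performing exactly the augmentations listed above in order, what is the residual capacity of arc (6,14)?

after path 1 (0→1→6→14, push 12): res(6,14)=32
after path 2 (0→2→12→14, push 13): res(6,14)=32
after path 3 (0→3→11→5→10→7→8→4→1→2→12→6→14, push 1): res(6,14)=31
after path 4 (0→1→4→6→14, push 1): res(6,14)=30

Residual capacity of (6,14): 30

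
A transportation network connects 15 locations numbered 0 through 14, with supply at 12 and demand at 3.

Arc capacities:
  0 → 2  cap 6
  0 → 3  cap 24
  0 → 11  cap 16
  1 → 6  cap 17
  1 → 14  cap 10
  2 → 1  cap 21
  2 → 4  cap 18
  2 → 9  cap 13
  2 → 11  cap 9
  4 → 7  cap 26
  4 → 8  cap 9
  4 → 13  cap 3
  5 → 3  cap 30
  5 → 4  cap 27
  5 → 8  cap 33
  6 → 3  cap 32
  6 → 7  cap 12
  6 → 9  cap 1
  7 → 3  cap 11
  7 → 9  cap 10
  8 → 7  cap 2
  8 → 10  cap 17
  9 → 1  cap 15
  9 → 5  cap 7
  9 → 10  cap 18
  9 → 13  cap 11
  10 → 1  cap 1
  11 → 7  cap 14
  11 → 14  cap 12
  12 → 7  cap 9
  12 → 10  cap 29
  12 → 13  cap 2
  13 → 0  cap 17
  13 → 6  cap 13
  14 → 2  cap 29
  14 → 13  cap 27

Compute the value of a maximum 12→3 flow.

augment #1: 12→7→3 bottleneck 9, total now 9
augment #2: 12→13→0→3 bottleneck 2, total now 11
augment #3: 12→10→1→6→3 bottleneck 1, total now 12

Maximum flow value: 12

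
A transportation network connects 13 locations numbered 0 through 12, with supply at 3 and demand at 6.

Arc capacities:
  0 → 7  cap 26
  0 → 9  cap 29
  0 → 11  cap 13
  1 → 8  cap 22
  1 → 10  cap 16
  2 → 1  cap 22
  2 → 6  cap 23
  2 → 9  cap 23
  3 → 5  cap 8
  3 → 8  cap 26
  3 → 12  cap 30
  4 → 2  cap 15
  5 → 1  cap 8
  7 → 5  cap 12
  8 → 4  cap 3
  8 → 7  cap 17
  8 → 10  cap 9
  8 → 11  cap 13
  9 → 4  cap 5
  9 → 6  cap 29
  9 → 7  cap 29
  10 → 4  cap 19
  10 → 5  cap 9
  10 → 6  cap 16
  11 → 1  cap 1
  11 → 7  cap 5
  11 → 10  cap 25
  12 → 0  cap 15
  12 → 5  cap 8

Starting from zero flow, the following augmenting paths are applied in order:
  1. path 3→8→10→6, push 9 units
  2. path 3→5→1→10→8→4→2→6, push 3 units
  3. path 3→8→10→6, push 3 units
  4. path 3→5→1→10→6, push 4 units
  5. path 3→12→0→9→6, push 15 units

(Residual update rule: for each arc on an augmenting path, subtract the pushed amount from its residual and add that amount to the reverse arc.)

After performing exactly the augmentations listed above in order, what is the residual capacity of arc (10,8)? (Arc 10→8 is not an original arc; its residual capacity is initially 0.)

after path 1 (3→8→10→6, push 9): res(10,8)=9
after path 2 (3→5→1→10→8→4→2→6, push 3): res(10,8)=6
after path 3 (3→8→10→6, push 3): res(10,8)=9
after path 4 (3→5→1→10→6, push 4): res(10,8)=9
after path 5 (3→12→0→9→6, push 15): res(10,8)=9

Residual capacity of (10,8): 9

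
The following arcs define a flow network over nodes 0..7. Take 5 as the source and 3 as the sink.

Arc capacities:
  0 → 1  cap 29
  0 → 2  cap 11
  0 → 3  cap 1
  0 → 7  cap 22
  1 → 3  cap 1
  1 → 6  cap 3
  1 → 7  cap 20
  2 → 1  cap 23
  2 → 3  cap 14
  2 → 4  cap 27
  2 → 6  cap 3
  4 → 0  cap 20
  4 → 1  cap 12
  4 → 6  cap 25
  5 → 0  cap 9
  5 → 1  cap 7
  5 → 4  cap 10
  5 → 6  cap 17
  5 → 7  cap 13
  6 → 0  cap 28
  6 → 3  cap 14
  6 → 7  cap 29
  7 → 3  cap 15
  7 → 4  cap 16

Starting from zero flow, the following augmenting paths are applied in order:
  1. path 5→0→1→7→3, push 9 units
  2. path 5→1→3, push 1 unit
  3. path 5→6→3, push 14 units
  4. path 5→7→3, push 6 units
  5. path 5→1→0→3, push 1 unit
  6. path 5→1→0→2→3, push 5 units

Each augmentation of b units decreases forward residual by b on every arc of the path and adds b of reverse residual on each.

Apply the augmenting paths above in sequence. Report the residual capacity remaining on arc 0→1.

after path 1 (5→0→1→7→3, push 9): res(0,1)=20
after path 2 (5→1→3, push 1): res(0,1)=20
after path 3 (5→6→3, push 14): res(0,1)=20
after path 4 (5→7→3, push 6): res(0,1)=20
after path 5 (5→1→0→3, push 1): res(0,1)=21
after path 6 (5→1→0→2→3, push 5): res(0,1)=26

Residual capacity of (0,1): 26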